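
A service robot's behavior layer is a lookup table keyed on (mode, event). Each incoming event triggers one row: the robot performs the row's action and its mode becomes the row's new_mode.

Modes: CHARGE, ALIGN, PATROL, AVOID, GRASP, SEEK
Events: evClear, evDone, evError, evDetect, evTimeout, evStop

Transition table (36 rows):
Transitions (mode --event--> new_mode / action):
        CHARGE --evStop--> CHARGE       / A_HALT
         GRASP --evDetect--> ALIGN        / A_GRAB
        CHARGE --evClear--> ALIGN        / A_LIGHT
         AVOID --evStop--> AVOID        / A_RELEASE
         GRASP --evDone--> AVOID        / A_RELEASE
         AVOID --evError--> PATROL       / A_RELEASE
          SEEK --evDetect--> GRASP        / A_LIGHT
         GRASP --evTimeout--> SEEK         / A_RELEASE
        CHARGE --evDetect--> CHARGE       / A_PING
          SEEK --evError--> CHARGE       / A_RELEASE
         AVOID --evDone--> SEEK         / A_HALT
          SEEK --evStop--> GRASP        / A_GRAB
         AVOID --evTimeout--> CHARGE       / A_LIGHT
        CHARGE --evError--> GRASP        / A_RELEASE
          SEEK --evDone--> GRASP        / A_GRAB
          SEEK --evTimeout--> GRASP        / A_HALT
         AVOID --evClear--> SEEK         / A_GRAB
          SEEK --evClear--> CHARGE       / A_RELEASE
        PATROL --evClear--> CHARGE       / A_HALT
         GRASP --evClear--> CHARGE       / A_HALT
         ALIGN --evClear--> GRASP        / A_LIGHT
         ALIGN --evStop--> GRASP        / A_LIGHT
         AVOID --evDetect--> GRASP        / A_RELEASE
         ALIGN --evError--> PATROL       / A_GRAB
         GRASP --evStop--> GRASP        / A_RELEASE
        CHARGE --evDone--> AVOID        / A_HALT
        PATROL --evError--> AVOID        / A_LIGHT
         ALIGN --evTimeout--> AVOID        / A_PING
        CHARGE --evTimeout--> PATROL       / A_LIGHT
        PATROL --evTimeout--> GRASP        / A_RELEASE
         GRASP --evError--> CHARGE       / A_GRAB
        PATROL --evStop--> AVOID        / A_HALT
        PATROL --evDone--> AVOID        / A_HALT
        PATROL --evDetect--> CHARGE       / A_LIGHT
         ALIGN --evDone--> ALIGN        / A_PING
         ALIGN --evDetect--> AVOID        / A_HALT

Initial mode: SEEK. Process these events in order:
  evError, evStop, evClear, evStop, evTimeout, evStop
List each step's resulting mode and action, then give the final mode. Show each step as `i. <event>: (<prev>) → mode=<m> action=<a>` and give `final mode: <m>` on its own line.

final mode: GRASP

1. evError: (SEEK) → mode=CHARGE action=A_RELEASE
2. evStop: (CHARGE) → mode=CHARGE action=A_HALT
3. evClear: (CHARGE) → mode=ALIGN action=A_LIGHT
4. evStop: (ALIGN) → mode=GRASP action=A_LIGHT
5. evTimeout: (GRASP) → mode=SEEK action=A_RELEASE
6. evStop: (SEEK) → mode=GRASP action=A_GRAB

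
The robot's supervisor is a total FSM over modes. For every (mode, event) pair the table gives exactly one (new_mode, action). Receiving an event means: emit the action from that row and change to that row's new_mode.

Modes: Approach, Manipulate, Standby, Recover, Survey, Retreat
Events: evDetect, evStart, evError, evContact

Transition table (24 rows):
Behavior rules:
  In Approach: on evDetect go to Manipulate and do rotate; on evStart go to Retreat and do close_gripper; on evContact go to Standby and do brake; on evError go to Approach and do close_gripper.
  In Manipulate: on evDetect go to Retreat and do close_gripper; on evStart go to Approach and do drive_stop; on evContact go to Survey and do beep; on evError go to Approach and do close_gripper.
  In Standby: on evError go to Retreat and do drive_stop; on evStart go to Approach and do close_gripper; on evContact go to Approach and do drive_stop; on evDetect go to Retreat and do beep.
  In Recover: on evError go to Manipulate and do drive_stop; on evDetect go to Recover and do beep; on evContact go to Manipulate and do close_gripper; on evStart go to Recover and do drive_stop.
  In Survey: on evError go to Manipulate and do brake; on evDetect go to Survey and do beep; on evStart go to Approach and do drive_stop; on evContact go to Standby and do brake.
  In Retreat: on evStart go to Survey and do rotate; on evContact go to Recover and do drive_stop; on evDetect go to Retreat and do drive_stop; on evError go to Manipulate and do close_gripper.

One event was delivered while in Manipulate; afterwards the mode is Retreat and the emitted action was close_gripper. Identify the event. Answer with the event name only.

try evDetect: (Manipulate, evDetect) → (Retreat, close_gripper)  ← matches
try evStart: (Manipulate, evStart) → (Approach, drive_stop)
try evError: (Manipulate, evError) → (Approach, close_gripper)
try evContact: (Manipulate, evContact) → (Survey, beep)

evDetect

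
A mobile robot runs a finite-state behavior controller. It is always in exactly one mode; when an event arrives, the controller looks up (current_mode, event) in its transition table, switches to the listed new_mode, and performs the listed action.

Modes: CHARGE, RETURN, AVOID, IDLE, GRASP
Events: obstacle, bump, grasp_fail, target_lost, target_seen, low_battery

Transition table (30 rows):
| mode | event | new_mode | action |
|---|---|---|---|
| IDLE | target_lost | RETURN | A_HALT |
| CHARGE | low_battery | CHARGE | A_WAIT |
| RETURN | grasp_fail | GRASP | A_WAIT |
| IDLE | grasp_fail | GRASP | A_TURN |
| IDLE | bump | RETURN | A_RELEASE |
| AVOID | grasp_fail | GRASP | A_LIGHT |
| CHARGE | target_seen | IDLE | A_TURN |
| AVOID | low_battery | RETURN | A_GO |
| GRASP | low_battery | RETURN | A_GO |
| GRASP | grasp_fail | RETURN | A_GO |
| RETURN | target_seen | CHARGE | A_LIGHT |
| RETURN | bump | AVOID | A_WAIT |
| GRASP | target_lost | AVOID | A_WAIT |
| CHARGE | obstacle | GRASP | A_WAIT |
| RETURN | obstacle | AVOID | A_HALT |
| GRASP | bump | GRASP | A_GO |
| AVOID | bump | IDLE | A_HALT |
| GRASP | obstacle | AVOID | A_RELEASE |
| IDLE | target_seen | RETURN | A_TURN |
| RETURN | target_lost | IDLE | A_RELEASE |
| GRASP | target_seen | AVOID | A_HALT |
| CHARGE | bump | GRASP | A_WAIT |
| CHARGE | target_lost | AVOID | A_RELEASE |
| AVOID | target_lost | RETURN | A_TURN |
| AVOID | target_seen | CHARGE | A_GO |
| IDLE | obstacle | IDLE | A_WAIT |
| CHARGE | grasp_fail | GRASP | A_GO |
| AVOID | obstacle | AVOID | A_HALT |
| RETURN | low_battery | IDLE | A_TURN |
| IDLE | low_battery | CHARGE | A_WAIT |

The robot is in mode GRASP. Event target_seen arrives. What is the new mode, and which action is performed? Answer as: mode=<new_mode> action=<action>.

mode=AVOID action=A_HALT

current mode = GRASP; filter table to that mode:
  (GRASP, low_battery) → (RETURN, A_GO)
  (GRASP, grasp_fail) → (RETURN, A_GO)
  (GRASP, target_lost) → (AVOID, A_WAIT)
  (GRASP, bump) → (GRASP, A_GO)
  (GRASP, obstacle) → (AVOID, A_RELEASE)
  (GRASP, target_seen) → (AVOID, A_HALT)  ← event matches
event = target_seen selects (AVOID, A_HALT)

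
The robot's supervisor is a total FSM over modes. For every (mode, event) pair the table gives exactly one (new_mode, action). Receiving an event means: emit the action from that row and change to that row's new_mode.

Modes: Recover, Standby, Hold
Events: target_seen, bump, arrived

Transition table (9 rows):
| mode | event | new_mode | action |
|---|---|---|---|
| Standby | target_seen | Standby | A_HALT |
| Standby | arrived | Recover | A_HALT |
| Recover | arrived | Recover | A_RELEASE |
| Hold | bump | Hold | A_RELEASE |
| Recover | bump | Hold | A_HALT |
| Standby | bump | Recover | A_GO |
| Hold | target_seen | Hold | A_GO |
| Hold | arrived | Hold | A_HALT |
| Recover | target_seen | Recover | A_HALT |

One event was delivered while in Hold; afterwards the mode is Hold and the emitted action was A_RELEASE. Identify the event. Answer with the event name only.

bump

try target_seen: (Hold, target_seen) → (Hold, A_GO)
try bump: (Hold, bump) → (Hold, A_RELEASE)  ← matches
try arrived: (Hold, arrived) → (Hold, A_HALT)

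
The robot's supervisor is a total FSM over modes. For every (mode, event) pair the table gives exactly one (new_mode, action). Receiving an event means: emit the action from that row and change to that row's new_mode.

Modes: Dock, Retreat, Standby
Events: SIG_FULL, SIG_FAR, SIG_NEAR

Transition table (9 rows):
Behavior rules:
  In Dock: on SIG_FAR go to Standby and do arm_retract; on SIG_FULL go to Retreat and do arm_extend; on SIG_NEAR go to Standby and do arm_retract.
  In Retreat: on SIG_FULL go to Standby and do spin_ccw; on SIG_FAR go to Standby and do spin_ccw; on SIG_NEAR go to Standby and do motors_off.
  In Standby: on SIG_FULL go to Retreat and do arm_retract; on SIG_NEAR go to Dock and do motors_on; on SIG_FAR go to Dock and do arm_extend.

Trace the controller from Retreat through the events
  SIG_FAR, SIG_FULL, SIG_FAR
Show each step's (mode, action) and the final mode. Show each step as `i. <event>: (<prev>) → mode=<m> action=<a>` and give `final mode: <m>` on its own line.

1. SIG_FAR: (Retreat) → mode=Standby action=spin_ccw
2. SIG_FULL: (Standby) → mode=Retreat action=arm_retract
3. SIG_FAR: (Retreat) → mode=Standby action=spin_ccw

final mode: Standby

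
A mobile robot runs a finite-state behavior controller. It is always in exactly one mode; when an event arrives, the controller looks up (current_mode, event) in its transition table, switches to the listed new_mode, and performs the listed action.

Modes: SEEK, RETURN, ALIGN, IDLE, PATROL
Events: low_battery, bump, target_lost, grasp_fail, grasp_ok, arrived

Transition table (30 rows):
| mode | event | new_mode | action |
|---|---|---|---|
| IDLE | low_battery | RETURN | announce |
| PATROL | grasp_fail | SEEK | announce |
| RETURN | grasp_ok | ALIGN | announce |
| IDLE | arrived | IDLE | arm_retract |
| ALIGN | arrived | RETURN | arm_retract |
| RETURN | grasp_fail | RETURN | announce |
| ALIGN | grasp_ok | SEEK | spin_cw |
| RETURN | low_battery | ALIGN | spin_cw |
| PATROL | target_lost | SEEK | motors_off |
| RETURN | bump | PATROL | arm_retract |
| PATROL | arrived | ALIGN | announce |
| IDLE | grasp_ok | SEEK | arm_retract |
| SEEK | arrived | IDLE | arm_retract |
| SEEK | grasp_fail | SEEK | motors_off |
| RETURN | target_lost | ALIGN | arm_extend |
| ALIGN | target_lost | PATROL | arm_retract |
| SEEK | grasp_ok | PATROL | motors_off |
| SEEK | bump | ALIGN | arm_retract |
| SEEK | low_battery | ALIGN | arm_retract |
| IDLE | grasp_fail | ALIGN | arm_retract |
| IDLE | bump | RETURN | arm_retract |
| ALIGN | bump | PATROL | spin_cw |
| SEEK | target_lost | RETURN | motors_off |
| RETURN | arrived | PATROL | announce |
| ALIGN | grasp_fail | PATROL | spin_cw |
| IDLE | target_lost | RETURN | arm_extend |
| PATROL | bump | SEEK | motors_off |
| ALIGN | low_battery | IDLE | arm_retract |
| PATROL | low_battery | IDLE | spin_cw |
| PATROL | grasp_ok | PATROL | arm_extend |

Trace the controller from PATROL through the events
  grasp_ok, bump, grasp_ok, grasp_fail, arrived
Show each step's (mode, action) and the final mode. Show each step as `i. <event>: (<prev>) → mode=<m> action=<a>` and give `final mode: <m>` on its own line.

final mode: IDLE

1. grasp_ok: (PATROL) → mode=PATROL action=arm_extend
2. bump: (PATROL) → mode=SEEK action=motors_off
3. grasp_ok: (SEEK) → mode=PATROL action=motors_off
4. grasp_fail: (PATROL) → mode=SEEK action=announce
5. arrived: (SEEK) → mode=IDLE action=arm_retract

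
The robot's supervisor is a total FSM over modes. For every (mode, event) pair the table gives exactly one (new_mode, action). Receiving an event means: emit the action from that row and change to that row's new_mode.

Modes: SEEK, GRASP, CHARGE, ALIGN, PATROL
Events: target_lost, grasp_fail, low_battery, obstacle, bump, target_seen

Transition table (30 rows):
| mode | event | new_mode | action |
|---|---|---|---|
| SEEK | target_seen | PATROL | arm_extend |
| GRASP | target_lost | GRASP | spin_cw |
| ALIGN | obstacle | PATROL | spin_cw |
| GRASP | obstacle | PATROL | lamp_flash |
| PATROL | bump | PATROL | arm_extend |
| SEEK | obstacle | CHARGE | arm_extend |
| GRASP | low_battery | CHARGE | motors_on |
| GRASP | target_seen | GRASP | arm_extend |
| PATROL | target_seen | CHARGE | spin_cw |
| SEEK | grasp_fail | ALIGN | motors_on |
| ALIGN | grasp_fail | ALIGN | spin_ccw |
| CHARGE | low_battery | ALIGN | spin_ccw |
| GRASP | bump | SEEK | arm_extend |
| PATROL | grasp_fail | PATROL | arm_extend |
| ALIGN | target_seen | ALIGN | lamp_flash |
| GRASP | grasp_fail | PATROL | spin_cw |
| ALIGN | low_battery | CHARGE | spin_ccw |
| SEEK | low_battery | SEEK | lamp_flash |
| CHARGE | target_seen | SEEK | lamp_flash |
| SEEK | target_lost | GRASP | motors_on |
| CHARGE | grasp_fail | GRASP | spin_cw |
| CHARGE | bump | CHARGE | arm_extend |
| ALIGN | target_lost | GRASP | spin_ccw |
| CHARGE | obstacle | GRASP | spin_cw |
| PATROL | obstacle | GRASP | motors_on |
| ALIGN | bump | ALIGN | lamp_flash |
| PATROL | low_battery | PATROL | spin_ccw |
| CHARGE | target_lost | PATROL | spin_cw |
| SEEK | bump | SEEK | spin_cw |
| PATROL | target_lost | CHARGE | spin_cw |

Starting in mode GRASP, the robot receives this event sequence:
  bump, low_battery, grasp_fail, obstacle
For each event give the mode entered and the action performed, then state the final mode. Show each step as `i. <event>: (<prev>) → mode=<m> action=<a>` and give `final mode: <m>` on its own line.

1. bump: (GRASP) → mode=SEEK action=arm_extend
2. low_battery: (SEEK) → mode=SEEK action=lamp_flash
3. grasp_fail: (SEEK) → mode=ALIGN action=motors_on
4. obstacle: (ALIGN) → mode=PATROL action=spin_cw

final mode: PATROL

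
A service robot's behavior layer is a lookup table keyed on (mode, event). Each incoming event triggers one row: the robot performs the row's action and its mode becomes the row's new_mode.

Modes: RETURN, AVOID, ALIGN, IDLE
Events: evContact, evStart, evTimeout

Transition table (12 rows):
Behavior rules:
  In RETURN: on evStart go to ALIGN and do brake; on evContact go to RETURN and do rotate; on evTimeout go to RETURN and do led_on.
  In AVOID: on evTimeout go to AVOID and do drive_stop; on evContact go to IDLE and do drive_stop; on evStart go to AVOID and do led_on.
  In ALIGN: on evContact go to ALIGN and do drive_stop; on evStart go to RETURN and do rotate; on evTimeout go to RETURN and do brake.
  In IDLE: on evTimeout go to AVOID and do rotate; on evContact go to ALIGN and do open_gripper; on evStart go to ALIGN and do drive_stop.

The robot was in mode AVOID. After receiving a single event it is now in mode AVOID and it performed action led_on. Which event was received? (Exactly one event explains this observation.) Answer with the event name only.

try evContact: (AVOID, evContact) → (IDLE, drive_stop)
try evStart: (AVOID, evStart) → (AVOID, led_on)  ← matches
try evTimeout: (AVOID, evTimeout) → (AVOID, drive_stop)

evStart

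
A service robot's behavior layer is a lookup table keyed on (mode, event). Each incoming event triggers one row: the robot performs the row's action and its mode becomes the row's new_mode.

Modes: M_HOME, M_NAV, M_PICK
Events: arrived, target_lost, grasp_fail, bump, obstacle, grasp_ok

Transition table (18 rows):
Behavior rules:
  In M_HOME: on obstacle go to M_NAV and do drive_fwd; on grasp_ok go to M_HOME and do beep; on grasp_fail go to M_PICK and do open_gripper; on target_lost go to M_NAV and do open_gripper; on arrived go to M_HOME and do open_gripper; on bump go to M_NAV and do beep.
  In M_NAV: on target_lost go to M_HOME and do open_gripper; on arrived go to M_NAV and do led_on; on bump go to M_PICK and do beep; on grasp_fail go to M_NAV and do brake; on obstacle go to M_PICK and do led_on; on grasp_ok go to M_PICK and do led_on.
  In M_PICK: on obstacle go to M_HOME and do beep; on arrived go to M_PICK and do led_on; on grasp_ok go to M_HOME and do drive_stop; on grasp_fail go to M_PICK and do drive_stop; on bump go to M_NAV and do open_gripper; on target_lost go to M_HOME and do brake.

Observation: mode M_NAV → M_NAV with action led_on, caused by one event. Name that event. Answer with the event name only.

try arrived: (M_NAV, arrived) → (M_NAV, led_on)  ← matches
try target_lost: (M_NAV, target_lost) → (M_HOME, open_gripper)
try grasp_fail: (M_NAV, grasp_fail) → (M_NAV, brake)
try bump: (M_NAV, bump) → (M_PICK, beep)
try obstacle: (M_NAV, obstacle) → (M_PICK, led_on)
try grasp_ok: (M_NAV, grasp_ok) → (M_PICK, led_on)

arrived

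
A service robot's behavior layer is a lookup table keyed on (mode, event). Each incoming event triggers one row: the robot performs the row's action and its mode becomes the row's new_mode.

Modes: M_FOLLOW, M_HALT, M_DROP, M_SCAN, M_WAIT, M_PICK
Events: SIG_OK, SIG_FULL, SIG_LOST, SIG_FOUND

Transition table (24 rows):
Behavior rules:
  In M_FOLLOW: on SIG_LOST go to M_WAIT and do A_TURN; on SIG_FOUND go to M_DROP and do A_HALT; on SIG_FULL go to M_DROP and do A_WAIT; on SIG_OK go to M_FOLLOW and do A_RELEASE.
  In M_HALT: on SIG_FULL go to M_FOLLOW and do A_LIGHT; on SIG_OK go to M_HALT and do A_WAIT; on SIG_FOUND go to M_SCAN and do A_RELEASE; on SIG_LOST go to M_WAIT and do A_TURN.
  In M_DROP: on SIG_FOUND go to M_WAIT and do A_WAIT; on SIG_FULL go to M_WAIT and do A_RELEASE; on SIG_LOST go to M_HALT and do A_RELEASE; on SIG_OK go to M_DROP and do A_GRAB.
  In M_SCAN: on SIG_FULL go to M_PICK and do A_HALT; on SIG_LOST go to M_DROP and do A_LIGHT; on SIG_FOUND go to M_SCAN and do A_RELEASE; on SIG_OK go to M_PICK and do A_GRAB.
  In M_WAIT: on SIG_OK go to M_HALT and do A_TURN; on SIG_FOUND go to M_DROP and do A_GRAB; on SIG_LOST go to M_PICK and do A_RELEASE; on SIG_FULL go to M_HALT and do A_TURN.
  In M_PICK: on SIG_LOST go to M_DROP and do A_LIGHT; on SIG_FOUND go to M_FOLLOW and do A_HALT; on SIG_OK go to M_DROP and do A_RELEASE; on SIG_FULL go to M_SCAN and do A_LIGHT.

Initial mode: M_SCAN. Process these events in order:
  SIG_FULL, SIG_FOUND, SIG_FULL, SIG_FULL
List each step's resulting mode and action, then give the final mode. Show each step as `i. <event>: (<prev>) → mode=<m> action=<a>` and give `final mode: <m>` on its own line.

final mode: M_WAIT

1. SIG_FULL: (M_SCAN) → mode=M_PICK action=A_HALT
2. SIG_FOUND: (M_PICK) → mode=M_FOLLOW action=A_HALT
3. SIG_FULL: (M_FOLLOW) → mode=M_DROP action=A_WAIT
4. SIG_FULL: (M_DROP) → mode=M_WAIT action=A_RELEASE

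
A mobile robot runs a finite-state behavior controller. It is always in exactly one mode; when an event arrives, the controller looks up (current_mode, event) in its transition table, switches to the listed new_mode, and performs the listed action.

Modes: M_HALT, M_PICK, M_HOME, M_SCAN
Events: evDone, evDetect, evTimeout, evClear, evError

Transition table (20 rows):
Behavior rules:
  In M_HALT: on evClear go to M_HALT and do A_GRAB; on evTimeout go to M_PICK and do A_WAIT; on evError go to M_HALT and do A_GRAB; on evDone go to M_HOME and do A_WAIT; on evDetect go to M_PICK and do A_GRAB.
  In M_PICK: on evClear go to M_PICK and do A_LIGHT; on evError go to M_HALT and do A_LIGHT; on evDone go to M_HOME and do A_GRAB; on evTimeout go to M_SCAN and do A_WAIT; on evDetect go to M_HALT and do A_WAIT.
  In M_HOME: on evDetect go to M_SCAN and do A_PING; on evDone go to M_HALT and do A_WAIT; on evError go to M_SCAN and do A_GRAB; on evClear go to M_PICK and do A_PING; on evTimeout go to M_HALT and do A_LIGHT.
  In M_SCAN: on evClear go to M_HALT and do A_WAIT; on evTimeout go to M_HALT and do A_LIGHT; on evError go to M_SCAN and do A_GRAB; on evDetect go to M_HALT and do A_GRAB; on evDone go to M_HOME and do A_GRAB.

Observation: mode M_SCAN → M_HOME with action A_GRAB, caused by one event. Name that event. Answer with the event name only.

try evDone: (M_SCAN, evDone) → (M_HOME, A_GRAB)  ← matches
try evDetect: (M_SCAN, evDetect) → (M_HALT, A_GRAB)
try evTimeout: (M_SCAN, evTimeout) → (M_HALT, A_LIGHT)
try evClear: (M_SCAN, evClear) → (M_HALT, A_WAIT)
try evError: (M_SCAN, evError) → (M_SCAN, A_GRAB)

evDone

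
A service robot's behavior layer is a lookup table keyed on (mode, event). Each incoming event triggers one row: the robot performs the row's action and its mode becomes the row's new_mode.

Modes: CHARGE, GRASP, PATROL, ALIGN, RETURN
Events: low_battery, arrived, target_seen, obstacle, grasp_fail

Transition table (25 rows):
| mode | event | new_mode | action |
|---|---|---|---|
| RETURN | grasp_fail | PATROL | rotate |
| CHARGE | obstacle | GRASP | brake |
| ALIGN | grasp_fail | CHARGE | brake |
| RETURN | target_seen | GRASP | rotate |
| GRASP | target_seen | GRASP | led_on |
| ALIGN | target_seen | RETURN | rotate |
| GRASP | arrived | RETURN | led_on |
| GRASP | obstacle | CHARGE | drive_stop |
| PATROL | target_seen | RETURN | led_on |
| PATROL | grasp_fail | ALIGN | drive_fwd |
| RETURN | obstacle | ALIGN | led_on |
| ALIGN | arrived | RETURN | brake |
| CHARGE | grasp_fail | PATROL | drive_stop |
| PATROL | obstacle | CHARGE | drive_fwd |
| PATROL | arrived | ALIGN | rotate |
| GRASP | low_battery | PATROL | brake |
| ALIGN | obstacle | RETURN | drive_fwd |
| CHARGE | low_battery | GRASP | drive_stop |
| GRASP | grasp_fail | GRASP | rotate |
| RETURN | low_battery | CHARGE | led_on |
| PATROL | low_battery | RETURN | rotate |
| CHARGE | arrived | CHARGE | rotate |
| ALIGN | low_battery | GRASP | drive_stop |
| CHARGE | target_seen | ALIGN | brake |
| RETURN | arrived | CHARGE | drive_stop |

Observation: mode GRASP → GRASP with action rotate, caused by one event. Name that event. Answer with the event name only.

try low_battery: (GRASP, low_battery) → (PATROL, brake)
try arrived: (GRASP, arrived) → (RETURN, led_on)
try target_seen: (GRASP, target_seen) → (GRASP, led_on)
try obstacle: (GRASP, obstacle) → (CHARGE, drive_stop)
try grasp_fail: (GRASP, grasp_fail) → (GRASP, rotate)  ← matches

grasp_fail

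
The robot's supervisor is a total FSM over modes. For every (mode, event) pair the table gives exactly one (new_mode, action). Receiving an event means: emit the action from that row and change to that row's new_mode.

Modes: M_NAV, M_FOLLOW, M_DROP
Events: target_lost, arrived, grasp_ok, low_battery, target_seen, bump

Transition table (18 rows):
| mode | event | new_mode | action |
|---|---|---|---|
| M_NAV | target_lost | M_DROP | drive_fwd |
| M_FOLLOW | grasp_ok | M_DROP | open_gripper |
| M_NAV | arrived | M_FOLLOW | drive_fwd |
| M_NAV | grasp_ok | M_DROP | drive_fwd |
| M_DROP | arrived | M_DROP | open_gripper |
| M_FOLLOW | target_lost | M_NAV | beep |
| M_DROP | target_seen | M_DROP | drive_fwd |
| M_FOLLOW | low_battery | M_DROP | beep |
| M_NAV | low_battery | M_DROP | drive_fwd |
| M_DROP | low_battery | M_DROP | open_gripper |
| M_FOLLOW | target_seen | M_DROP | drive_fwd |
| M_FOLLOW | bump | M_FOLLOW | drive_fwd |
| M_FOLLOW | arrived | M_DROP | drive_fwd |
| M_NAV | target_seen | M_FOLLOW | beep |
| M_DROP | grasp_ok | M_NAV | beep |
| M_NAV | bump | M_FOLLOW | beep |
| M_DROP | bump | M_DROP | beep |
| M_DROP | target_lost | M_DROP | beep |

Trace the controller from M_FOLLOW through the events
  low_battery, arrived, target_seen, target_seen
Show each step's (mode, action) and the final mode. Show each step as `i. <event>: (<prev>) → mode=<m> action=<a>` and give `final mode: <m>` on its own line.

final mode: M_DROP

1. low_battery: (M_FOLLOW) → mode=M_DROP action=beep
2. arrived: (M_DROP) → mode=M_DROP action=open_gripper
3. target_seen: (M_DROP) → mode=M_DROP action=drive_fwd
4. target_seen: (M_DROP) → mode=M_DROP action=drive_fwd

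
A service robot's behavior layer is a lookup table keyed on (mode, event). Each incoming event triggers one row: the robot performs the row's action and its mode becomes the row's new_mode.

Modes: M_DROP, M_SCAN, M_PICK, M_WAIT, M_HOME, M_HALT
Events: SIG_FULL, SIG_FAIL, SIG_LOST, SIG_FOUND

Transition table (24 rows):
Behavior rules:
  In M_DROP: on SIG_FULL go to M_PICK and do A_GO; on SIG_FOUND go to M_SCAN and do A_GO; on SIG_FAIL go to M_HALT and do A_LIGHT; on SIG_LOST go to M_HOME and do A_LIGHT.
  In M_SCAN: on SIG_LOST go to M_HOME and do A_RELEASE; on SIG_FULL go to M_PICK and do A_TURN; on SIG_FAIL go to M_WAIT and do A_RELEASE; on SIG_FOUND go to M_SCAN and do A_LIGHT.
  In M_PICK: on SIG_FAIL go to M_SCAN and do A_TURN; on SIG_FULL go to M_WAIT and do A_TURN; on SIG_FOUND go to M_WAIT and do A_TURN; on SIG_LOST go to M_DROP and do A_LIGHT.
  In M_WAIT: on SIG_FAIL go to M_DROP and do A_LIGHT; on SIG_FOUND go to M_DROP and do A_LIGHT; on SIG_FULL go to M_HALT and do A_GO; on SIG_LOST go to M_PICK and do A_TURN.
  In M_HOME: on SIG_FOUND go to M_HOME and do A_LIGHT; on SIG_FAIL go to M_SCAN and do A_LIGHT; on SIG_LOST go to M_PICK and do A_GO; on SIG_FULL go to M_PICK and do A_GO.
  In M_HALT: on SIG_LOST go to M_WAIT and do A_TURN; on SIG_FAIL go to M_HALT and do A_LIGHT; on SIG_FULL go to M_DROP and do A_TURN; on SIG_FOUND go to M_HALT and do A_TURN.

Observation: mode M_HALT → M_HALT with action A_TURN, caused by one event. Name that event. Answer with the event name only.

SIG_FOUND

try SIG_FULL: (M_HALT, SIG_FULL) → (M_DROP, A_TURN)
try SIG_FAIL: (M_HALT, SIG_FAIL) → (M_HALT, A_LIGHT)
try SIG_LOST: (M_HALT, SIG_LOST) → (M_WAIT, A_TURN)
try SIG_FOUND: (M_HALT, SIG_FOUND) → (M_HALT, A_TURN)  ← matches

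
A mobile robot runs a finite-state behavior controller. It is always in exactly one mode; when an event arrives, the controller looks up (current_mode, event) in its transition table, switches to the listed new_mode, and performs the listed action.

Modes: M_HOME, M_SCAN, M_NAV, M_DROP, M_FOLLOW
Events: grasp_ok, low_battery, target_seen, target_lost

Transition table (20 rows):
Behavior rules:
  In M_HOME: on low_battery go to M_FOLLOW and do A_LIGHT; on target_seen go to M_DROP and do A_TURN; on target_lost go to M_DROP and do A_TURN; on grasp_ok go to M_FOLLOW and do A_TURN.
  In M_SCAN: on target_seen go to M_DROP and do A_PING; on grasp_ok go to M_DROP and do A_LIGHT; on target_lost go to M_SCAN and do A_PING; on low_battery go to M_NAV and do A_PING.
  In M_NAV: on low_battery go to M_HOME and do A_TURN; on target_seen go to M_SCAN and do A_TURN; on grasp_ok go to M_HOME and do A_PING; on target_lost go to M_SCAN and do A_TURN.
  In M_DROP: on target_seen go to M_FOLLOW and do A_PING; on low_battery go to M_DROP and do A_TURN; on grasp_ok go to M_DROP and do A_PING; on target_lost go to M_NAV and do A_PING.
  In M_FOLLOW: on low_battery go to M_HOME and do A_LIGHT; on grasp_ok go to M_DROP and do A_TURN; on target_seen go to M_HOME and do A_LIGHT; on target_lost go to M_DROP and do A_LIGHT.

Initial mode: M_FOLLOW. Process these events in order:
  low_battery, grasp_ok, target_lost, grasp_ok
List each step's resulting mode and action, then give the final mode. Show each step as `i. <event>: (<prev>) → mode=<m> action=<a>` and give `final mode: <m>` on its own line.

final mode: M_DROP

1. low_battery: (M_FOLLOW) → mode=M_HOME action=A_LIGHT
2. grasp_ok: (M_HOME) → mode=M_FOLLOW action=A_TURN
3. target_lost: (M_FOLLOW) → mode=M_DROP action=A_LIGHT
4. grasp_ok: (M_DROP) → mode=M_DROP action=A_PING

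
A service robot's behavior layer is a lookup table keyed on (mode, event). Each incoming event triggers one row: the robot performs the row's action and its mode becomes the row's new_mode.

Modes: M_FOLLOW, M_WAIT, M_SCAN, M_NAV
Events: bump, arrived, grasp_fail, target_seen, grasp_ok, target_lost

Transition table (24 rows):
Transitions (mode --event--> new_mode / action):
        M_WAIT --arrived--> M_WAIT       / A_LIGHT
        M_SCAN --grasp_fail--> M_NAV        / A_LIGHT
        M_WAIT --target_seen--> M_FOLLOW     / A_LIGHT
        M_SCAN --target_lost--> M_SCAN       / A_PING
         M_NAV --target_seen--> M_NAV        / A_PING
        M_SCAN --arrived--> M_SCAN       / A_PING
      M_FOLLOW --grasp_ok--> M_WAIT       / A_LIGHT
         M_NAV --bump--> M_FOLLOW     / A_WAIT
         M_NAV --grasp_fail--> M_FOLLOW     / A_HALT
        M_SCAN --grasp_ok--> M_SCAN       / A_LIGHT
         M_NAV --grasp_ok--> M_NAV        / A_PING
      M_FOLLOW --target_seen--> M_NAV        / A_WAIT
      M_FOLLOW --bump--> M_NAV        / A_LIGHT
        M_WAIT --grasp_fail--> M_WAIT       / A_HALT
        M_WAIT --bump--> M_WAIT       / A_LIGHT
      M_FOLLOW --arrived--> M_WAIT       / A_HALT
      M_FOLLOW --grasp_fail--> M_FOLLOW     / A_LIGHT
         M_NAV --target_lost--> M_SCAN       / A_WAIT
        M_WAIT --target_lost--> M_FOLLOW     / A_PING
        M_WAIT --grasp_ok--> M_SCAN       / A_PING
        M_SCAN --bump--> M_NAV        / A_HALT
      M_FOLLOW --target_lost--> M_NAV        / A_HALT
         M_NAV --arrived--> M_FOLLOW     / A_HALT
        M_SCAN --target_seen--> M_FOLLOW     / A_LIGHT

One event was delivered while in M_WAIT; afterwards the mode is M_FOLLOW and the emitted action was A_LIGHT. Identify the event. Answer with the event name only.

try bump: (M_WAIT, bump) → (M_WAIT, A_LIGHT)
try arrived: (M_WAIT, arrived) → (M_WAIT, A_LIGHT)
try grasp_fail: (M_WAIT, grasp_fail) → (M_WAIT, A_HALT)
try target_seen: (M_WAIT, target_seen) → (M_FOLLOW, A_LIGHT)  ← matches
try grasp_ok: (M_WAIT, grasp_ok) → (M_SCAN, A_PING)
try target_lost: (M_WAIT, target_lost) → (M_FOLLOW, A_PING)

target_seen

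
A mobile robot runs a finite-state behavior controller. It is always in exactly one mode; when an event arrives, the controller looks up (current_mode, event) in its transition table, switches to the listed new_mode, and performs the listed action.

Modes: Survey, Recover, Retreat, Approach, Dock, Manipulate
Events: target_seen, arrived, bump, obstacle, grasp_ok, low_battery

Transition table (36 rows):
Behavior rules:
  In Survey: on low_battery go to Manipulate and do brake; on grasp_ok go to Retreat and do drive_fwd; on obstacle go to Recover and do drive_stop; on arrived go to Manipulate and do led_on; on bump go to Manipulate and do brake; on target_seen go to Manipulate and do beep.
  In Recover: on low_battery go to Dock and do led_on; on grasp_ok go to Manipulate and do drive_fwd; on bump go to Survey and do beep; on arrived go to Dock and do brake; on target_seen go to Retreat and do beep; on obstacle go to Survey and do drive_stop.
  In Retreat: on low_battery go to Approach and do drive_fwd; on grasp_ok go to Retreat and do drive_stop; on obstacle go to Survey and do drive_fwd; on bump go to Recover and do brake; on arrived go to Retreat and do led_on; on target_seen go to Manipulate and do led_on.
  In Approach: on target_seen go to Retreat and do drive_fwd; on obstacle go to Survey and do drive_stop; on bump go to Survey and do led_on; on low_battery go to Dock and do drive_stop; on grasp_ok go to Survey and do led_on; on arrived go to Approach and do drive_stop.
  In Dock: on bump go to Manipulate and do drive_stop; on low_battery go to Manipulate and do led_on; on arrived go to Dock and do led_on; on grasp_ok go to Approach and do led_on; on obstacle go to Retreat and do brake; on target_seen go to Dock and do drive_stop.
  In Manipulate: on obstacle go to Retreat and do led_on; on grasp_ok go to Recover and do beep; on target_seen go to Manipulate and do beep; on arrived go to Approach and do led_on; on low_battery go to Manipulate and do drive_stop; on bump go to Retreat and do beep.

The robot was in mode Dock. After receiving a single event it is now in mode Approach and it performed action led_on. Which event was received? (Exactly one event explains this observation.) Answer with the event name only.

grasp_ok

try target_seen: (Dock, target_seen) → (Dock, drive_stop)
try arrived: (Dock, arrived) → (Dock, led_on)
try bump: (Dock, bump) → (Manipulate, drive_stop)
try obstacle: (Dock, obstacle) → (Retreat, brake)
try grasp_ok: (Dock, grasp_ok) → (Approach, led_on)  ← matches
try low_battery: (Dock, low_battery) → (Manipulate, led_on)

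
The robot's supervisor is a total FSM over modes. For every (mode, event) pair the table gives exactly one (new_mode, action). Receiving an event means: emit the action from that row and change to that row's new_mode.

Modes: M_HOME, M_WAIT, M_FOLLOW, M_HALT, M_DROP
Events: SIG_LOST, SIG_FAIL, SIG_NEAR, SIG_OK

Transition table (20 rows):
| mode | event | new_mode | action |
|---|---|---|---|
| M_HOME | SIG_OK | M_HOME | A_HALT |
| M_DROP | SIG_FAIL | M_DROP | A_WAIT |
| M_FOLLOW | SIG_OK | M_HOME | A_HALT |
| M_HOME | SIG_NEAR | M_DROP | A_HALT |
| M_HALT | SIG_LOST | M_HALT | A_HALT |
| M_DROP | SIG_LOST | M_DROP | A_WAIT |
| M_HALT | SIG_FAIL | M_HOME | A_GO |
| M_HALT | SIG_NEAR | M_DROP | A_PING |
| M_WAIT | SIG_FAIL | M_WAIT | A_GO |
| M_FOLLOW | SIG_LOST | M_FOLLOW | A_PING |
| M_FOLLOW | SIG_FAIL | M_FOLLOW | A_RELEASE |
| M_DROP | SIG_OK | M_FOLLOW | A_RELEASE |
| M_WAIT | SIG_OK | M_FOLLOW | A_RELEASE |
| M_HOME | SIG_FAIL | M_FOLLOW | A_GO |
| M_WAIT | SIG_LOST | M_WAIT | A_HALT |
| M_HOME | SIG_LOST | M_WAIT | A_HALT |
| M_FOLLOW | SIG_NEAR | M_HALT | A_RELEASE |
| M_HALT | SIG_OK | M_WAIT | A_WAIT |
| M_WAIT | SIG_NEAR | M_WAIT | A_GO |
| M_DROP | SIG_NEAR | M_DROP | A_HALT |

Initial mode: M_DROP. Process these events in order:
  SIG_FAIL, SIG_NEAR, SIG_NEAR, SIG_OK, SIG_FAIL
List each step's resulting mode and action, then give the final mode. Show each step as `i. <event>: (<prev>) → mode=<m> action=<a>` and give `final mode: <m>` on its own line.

final mode: M_FOLLOW

1. SIG_FAIL: (M_DROP) → mode=M_DROP action=A_WAIT
2. SIG_NEAR: (M_DROP) → mode=M_DROP action=A_HALT
3. SIG_NEAR: (M_DROP) → mode=M_DROP action=A_HALT
4. SIG_OK: (M_DROP) → mode=M_FOLLOW action=A_RELEASE
5. SIG_FAIL: (M_FOLLOW) → mode=M_FOLLOW action=A_RELEASE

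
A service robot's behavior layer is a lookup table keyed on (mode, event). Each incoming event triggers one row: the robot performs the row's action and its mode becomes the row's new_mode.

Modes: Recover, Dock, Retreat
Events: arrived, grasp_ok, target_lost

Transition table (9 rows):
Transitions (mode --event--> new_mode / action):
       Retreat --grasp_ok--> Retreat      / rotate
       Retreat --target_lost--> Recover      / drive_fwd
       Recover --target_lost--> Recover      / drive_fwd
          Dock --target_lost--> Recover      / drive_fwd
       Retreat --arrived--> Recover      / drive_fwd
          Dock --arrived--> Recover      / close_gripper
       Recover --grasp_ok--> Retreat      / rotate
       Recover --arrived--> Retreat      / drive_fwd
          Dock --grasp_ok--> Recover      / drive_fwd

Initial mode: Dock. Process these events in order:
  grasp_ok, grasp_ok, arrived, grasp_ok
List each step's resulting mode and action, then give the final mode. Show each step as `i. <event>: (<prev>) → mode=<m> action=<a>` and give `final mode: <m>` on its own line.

final mode: Retreat

1. grasp_ok: (Dock) → mode=Recover action=drive_fwd
2. grasp_ok: (Recover) → mode=Retreat action=rotate
3. arrived: (Retreat) → mode=Recover action=drive_fwd
4. grasp_ok: (Recover) → mode=Retreat action=rotate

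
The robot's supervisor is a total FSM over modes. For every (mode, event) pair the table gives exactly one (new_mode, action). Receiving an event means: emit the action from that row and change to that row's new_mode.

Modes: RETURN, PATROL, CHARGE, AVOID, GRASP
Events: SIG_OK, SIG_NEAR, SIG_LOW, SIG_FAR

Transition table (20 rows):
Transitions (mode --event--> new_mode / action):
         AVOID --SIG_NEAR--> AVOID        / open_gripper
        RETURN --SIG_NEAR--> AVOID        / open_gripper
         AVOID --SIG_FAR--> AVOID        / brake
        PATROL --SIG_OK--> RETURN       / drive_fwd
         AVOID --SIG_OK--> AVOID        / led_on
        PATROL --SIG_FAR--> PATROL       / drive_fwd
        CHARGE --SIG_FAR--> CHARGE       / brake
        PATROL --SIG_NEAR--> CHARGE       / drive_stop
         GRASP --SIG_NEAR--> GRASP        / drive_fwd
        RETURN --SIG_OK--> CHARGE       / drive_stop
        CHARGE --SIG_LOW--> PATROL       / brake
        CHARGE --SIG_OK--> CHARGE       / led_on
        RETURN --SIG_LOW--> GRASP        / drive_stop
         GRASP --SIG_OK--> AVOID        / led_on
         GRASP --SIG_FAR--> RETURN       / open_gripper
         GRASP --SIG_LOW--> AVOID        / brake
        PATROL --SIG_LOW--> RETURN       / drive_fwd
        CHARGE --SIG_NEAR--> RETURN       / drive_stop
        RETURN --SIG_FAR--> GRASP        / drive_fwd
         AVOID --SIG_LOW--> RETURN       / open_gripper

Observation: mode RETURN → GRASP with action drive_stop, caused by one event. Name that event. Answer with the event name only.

SIG_LOW

try SIG_OK: (RETURN, SIG_OK) → (CHARGE, drive_stop)
try SIG_NEAR: (RETURN, SIG_NEAR) → (AVOID, open_gripper)
try SIG_LOW: (RETURN, SIG_LOW) → (GRASP, drive_stop)  ← matches
try SIG_FAR: (RETURN, SIG_FAR) → (GRASP, drive_fwd)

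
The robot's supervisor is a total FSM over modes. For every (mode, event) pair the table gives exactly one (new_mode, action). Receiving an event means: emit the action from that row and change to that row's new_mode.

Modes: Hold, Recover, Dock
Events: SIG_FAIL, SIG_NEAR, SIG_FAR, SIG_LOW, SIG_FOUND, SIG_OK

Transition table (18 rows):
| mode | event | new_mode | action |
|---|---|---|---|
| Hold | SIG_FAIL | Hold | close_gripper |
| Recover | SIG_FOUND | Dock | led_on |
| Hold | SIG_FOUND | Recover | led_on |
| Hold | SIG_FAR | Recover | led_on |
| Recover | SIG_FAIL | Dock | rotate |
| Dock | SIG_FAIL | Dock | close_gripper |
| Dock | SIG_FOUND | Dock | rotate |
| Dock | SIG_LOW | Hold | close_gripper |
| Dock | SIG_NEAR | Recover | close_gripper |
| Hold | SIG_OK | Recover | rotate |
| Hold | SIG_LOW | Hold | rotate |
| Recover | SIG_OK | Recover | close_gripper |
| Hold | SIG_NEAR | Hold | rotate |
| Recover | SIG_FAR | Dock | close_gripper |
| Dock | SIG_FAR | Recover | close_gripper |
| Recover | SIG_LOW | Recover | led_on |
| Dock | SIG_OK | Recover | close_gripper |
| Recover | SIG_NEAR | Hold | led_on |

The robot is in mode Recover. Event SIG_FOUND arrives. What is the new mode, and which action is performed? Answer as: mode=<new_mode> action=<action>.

mode=Dock action=led_on

current mode = Recover; filter table to that mode:
  (Recover, SIG_FOUND) → (Dock, led_on)  ← event matches
  (Recover, SIG_FAIL) → (Dock, rotate)
  (Recover, SIG_OK) → (Recover, close_gripper)
  (Recover, SIG_FAR) → (Dock, close_gripper)
  (Recover, SIG_LOW) → (Recover, led_on)
  (Recover, SIG_NEAR) → (Hold, led_on)
event = SIG_FOUND selects (Dock, led_on)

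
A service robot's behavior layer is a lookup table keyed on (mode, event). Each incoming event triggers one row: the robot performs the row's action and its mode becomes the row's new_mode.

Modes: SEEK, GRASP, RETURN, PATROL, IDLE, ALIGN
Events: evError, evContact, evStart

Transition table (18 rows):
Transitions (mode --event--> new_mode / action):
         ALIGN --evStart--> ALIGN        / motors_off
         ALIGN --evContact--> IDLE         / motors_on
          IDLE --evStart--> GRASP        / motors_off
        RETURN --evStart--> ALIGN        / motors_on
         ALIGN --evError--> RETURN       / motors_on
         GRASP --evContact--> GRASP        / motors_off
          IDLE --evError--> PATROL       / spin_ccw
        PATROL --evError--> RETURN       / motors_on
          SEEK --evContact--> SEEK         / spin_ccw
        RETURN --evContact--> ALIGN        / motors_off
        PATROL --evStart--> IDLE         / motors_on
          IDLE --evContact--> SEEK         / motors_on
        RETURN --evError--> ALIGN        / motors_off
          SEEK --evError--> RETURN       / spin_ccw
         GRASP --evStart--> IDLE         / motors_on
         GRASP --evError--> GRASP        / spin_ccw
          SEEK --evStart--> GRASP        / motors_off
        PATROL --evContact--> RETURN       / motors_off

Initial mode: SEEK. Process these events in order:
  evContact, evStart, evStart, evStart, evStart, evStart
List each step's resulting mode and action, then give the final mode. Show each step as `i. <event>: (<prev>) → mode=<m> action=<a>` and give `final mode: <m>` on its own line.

1. evContact: (SEEK) → mode=SEEK action=spin_ccw
2. evStart: (SEEK) → mode=GRASP action=motors_off
3. evStart: (GRASP) → mode=IDLE action=motors_on
4. evStart: (IDLE) → mode=GRASP action=motors_off
5. evStart: (GRASP) → mode=IDLE action=motors_on
6. evStart: (IDLE) → mode=GRASP action=motors_off

final mode: GRASP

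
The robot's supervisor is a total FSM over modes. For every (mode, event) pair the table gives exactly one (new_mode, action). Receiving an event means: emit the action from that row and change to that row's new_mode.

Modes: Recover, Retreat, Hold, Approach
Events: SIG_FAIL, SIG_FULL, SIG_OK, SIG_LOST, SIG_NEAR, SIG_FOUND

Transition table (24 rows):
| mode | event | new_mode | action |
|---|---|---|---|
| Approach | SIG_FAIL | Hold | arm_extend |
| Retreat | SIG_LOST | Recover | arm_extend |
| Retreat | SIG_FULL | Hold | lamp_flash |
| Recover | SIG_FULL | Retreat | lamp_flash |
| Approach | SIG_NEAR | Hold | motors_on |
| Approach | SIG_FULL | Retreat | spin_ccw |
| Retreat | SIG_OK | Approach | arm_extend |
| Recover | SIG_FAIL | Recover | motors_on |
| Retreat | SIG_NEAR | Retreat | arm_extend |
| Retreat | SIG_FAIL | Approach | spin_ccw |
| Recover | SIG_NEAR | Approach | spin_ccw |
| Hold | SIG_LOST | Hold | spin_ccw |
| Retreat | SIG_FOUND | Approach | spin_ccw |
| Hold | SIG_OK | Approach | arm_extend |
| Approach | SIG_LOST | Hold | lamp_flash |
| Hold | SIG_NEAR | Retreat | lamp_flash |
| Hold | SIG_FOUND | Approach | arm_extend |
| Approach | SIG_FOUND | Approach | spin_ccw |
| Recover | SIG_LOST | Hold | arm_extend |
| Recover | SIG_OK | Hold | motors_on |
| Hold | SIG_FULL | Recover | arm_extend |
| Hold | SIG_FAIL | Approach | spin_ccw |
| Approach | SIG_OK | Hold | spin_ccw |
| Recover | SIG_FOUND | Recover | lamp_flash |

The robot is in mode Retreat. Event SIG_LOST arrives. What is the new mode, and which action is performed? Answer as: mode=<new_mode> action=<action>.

current mode = Retreat; filter table to that mode:
  (Retreat, SIG_LOST) → (Recover, arm_extend)  ← event matches
  (Retreat, SIG_FULL) → (Hold, lamp_flash)
  (Retreat, SIG_OK) → (Approach, arm_extend)
  (Retreat, SIG_NEAR) → (Retreat, arm_extend)
  (Retreat, SIG_FAIL) → (Approach, spin_ccw)
  (Retreat, SIG_FOUND) → (Approach, spin_ccw)
event = SIG_LOST selects (Recover, arm_extend)

mode=Recover action=arm_extend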